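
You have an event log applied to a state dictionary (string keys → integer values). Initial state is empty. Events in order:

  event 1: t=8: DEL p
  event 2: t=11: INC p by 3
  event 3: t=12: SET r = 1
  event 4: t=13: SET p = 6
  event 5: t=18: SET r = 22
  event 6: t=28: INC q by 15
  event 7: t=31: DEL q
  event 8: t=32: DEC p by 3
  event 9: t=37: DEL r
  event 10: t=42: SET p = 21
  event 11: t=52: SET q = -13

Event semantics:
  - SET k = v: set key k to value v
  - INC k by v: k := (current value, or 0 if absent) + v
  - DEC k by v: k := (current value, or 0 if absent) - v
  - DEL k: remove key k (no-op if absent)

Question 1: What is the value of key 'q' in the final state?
Track key 'q' through all 11 events:
  event 1 (t=8: DEL p): q unchanged
  event 2 (t=11: INC p by 3): q unchanged
  event 3 (t=12: SET r = 1): q unchanged
  event 4 (t=13: SET p = 6): q unchanged
  event 5 (t=18: SET r = 22): q unchanged
  event 6 (t=28: INC q by 15): q (absent) -> 15
  event 7 (t=31: DEL q): q 15 -> (absent)
  event 8 (t=32: DEC p by 3): q unchanged
  event 9 (t=37: DEL r): q unchanged
  event 10 (t=42: SET p = 21): q unchanged
  event 11 (t=52: SET q = -13): q (absent) -> -13
Final: q = -13

Answer: -13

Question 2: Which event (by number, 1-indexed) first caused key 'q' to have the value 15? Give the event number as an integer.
Looking for first event where q becomes 15:
  event 6: q (absent) -> 15  <-- first match

Answer: 6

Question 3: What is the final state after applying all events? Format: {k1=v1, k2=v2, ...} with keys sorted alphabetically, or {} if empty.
  after event 1 (t=8: DEL p): {}
  after event 2 (t=11: INC p by 3): {p=3}
  after event 3 (t=12: SET r = 1): {p=3, r=1}
  after event 4 (t=13: SET p = 6): {p=6, r=1}
  after event 5 (t=18: SET r = 22): {p=6, r=22}
  after event 6 (t=28: INC q by 15): {p=6, q=15, r=22}
  after event 7 (t=31: DEL q): {p=6, r=22}
  after event 8 (t=32: DEC p by 3): {p=3, r=22}
  after event 9 (t=37: DEL r): {p=3}
  after event 10 (t=42: SET p = 21): {p=21}
  after event 11 (t=52: SET q = -13): {p=21, q=-13}

Answer: {p=21, q=-13}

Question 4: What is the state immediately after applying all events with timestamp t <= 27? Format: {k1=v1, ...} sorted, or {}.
Answer: {p=6, r=22}

Derivation:
Apply events with t <= 27 (5 events):
  after event 1 (t=8: DEL p): {}
  after event 2 (t=11: INC p by 3): {p=3}
  after event 3 (t=12: SET r = 1): {p=3, r=1}
  after event 4 (t=13: SET p = 6): {p=6, r=1}
  after event 5 (t=18: SET r = 22): {p=6, r=22}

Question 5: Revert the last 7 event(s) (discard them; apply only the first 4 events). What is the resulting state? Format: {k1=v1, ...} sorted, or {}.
Answer: {p=6, r=1}

Derivation:
Keep first 4 events (discard last 7):
  after event 1 (t=8: DEL p): {}
  after event 2 (t=11: INC p by 3): {p=3}
  after event 3 (t=12: SET r = 1): {p=3, r=1}
  after event 4 (t=13: SET p = 6): {p=6, r=1}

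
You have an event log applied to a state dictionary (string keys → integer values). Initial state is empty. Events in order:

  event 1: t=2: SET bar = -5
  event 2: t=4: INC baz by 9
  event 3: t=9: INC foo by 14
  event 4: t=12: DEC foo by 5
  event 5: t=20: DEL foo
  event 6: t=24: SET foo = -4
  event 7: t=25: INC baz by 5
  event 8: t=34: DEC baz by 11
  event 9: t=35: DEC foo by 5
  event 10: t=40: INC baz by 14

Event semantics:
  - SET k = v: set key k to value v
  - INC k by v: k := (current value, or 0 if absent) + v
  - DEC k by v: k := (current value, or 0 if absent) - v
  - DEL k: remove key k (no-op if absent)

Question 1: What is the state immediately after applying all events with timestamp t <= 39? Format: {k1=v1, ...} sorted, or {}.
Apply events with t <= 39 (9 events):
  after event 1 (t=2: SET bar = -5): {bar=-5}
  after event 2 (t=4: INC baz by 9): {bar=-5, baz=9}
  after event 3 (t=9: INC foo by 14): {bar=-5, baz=9, foo=14}
  after event 4 (t=12: DEC foo by 5): {bar=-5, baz=9, foo=9}
  after event 5 (t=20: DEL foo): {bar=-5, baz=9}
  after event 6 (t=24: SET foo = -4): {bar=-5, baz=9, foo=-4}
  after event 7 (t=25: INC baz by 5): {bar=-5, baz=14, foo=-4}
  after event 8 (t=34: DEC baz by 11): {bar=-5, baz=3, foo=-4}
  after event 9 (t=35: DEC foo by 5): {bar=-5, baz=3, foo=-9}

Answer: {bar=-5, baz=3, foo=-9}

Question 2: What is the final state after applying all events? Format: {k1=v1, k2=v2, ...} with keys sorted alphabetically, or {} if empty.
  after event 1 (t=2: SET bar = -5): {bar=-5}
  after event 2 (t=4: INC baz by 9): {bar=-5, baz=9}
  after event 3 (t=9: INC foo by 14): {bar=-5, baz=9, foo=14}
  after event 4 (t=12: DEC foo by 5): {bar=-5, baz=9, foo=9}
  after event 5 (t=20: DEL foo): {bar=-5, baz=9}
  after event 6 (t=24: SET foo = -4): {bar=-5, baz=9, foo=-4}
  after event 7 (t=25: INC baz by 5): {bar=-5, baz=14, foo=-4}
  after event 8 (t=34: DEC baz by 11): {bar=-5, baz=3, foo=-4}
  after event 9 (t=35: DEC foo by 5): {bar=-5, baz=3, foo=-9}
  after event 10 (t=40: INC baz by 14): {bar=-5, baz=17, foo=-9}

Answer: {bar=-5, baz=17, foo=-9}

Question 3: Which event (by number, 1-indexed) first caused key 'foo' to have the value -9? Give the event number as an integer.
Looking for first event where foo becomes -9:
  event 3: foo = 14
  event 4: foo = 9
  event 5: foo = (absent)
  event 6: foo = -4
  event 7: foo = -4
  event 8: foo = -4
  event 9: foo -4 -> -9  <-- first match

Answer: 9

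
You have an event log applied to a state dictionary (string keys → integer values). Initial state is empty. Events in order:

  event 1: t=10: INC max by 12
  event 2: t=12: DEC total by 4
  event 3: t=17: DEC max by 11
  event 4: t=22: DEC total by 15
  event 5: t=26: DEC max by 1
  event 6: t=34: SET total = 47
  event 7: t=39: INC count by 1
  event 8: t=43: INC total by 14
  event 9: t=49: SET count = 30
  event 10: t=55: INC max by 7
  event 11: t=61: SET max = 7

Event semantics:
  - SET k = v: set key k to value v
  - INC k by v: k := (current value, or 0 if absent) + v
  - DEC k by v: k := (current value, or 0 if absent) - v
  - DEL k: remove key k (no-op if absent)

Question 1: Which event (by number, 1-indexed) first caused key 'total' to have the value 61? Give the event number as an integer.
Looking for first event where total becomes 61:
  event 2: total = -4
  event 3: total = -4
  event 4: total = -19
  event 5: total = -19
  event 6: total = 47
  event 7: total = 47
  event 8: total 47 -> 61  <-- first match

Answer: 8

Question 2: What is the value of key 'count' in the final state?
Track key 'count' through all 11 events:
  event 1 (t=10: INC max by 12): count unchanged
  event 2 (t=12: DEC total by 4): count unchanged
  event 3 (t=17: DEC max by 11): count unchanged
  event 4 (t=22: DEC total by 15): count unchanged
  event 5 (t=26: DEC max by 1): count unchanged
  event 6 (t=34: SET total = 47): count unchanged
  event 7 (t=39: INC count by 1): count (absent) -> 1
  event 8 (t=43: INC total by 14): count unchanged
  event 9 (t=49: SET count = 30): count 1 -> 30
  event 10 (t=55: INC max by 7): count unchanged
  event 11 (t=61: SET max = 7): count unchanged
Final: count = 30

Answer: 30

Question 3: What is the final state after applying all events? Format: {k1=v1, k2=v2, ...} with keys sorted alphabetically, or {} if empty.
Answer: {count=30, max=7, total=61}

Derivation:
  after event 1 (t=10: INC max by 12): {max=12}
  after event 2 (t=12: DEC total by 4): {max=12, total=-4}
  after event 3 (t=17: DEC max by 11): {max=1, total=-4}
  after event 4 (t=22: DEC total by 15): {max=1, total=-19}
  after event 5 (t=26: DEC max by 1): {max=0, total=-19}
  after event 6 (t=34: SET total = 47): {max=0, total=47}
  after event 7 (t=39: INC count by 1): {count=1, max=0, total=47}
  after event 8 (t=43: INC total by 14): {count=1, max=0, total=61}
  after event 9 (t=49: SET count = 30): {count=30, max=0, total=61}
  after event 10 (t=55: INC max by 7): {count=30, max=7, total=61}
  after event 11 (t=61: SET max = 7): {count=30, max=7, total=61}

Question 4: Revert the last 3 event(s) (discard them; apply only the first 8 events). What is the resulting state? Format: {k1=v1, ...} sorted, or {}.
Answer: {count=1, max=0, total=61}

Derivation:
Keep first 8 events (discard last 3):
  after event 1 (t=10: INC max by 12): {max=12}
  after event 2 (t=12: DEC total by 4): {max=12, total=-4}
  after event 3 (t=17: DEC max by 11): {max=1, total=-4}
  after event 4 (t=22: DEC total by 15): {max=1, total=-19}
  after event 5 (t=26: DEC max by 1): {max=0, total=-19}
  after event 6 (t=34: SET total = 47): {max=0, total=47}
  after event 7 (t=39: INC count by 1): {count=1, max=0, total=47}
  after event 8 (t=43: INC total by 14): {count=1, max=0, total=61}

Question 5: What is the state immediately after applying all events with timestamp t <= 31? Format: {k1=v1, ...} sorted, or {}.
Answer: {max=0, total=-19}

Derivation:
Apply events with t <= 31 (5 events):
  after event 1 (t=10: INC max by 12): {max=12}
  after event 2 (t=12: DEC total by 4): {max=12, total=-4}
  after event 3 (t=17: DEC max by 11): {max=1, total=-4}
  after event 4 (t=22: DEC total by 15): {max=1, total=-19}
  after event 5 (t=26: DEC max by 1): {max=0, total=-19}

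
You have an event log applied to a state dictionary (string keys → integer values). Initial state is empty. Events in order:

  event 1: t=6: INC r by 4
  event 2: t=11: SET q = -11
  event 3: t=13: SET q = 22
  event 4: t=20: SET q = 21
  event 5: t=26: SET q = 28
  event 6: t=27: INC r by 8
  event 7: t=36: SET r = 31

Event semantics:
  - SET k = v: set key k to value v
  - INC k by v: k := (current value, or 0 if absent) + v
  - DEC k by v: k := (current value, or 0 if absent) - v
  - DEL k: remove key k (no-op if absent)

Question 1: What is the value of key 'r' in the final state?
Answer: 31

Derivation:
Track key 'r' through all 7 events:
  event 1 (t=6: INC r by 4): r (absent) -> 4
  event 2 (t=11: SET q = -11): r unchanged
  event 3 (t=13: SET q = 22): r unchanged
  event 4 (t=20: SET q = 21): r unchanged
  event 5 (t=26: SET q = 28): r unchanged
  event 6 (t=27: INC r by 8): r 4 -> 12
  event 7 (t=36: SET r = 31): r 12 -> 31
Final: r = 31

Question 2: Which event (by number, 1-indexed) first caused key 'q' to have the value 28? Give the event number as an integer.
Looking for first event where q becomes 28:
  event 2: q = -11
  event 3: q = 22
  event 4: q = 21
  event 5: q 21 -> 28  <-- first match

Answer: 5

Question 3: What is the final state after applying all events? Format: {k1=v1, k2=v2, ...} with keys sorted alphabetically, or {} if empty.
Answer: {q=28, r=31}

Derivation:
  after event 1 (t=6: INC r by 4): {r=4}
  after event 2 (t=11: SET q = -11): {q=-11, r=4}
  after event 3 (t=13: SET q = 22): {q=22, r=4}
  after event 4 (t=20: SET q = 21): {q=21, r=4}
  after event 5 (t=26: SET q = 28): {q=28, r=4}
  after event 6 (t=27: INC r by 8): {q=28, r=12}
  after event 7 (t=36: SET r = 31): {q=28, r=31}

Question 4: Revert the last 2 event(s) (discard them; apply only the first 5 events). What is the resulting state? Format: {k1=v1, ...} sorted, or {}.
Keep first 5 events (discard last 2):
  after event 1 (t=6: INC r by 4): {r=4}
  after event 2 (t=11: SET q = -11): {q=-11, r=4}
  after event 3 (t=13: SET q = 22): {q=22, r=4}
  after event 4 (t=20: SET q = 21): {q=21, r=4}
  after event 5 (t=26: SET q = 28): {q=28, r=4}

Answer: {q=28, r=4}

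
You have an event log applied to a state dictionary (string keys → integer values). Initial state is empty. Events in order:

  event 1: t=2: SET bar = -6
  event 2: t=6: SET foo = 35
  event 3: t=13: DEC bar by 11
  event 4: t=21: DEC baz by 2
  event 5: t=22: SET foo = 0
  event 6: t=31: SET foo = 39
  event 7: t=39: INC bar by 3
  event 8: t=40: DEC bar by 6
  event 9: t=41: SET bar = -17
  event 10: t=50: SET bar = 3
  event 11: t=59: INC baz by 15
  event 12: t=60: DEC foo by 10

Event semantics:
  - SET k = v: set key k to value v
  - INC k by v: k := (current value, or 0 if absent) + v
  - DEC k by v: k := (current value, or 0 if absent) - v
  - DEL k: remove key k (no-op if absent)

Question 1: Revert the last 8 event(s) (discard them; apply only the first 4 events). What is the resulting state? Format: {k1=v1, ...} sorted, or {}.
Keep first 4 events (discard last 8):
  after event 1 (t=2: SET bar = -6): {bar=-6}
  after event 2 (t=6: SET foo = 35): {bar=-6, foo=35}
  after event 3 (t=13: DEC bar by 11): {bar=-17, foo=35}
  after event 4 (t=21: DEC baz by 2): {bar=-17, baz=-2, foo=35}

Answer: {bar=-17, baz=-2, foo=35}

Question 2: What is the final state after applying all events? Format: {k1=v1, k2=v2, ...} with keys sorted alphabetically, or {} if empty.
  after event 1 (t=2: SET bar = -6): {bar=-6}
  after event 2 (t=6: SET foo = 35): {bar=-6, foo=35}
  after event 3 (t=13: DEC bar by 11): {bar=-17, foo=35}
  after event 4 (t=21: DEC baz by 2): {bar=-17, baz=-2, foo=35}
  after event 5 (t=22: SET foo = 0): {bar=-17, baz=-2, foo=0}
  after event 6 (t=31: SET foo = 39): {bar=-17, baz=-2, foo=39}
  after event 7 (t=39: INC bar by 3): {bar=-14, baz=-2, foo=39}
  after event 8 (t=40: DEC bar by 6): {bar=-20, baz=-2, foo=39}
  after event 9 (t=41: SET bar = -17): {bar=-17, baz=-2, foo=39}
  after event 10 (t=50: SET bar = 3): {bar=3, baz=-2, foo=39}
  after event 11 (t=59: INC baz by 15): {bar=3, baz=13, foo=39}
  after event 12 (t=60: DEC foo by 10): {bar=3, baz=13, foo=29}

Answer: {bar=3, baz=13, foo=29}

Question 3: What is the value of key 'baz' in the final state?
Answer: 13

Derivation:
Track key 'baz' through all 12 events:
  event 1 (t=2: SET bar = -6): baz unchanged
  event 2 (t=6: SET foo = 35): baz unchanged
  event 3 (t=13: DEC bar by 11): baz unchanged
  event 4 (t=21: DEC baz by 2): baz (absent) -> -2
  event 5 (t=22: SET foo = 0): baz unchanged
  event 6 (t=31: SET foo = 39): baz unchanged
  event 7 (t=39: INC bar by 3): baz unchanged
  event 8 (t=40: DEC bar by 6): baz unchanged
  event 9 (t=41: SET bar = -17): baz unchanged
  event 10 (t=50: SET bar = 3): baz unchanged
  event 11 (t=59: INC baz by 15): baz -2 -> 13
  event 12 (t=60: DEC foo by 10): baz unchanged
Final: baz = 13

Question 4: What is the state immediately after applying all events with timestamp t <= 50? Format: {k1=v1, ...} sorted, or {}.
Apply events with t <= 50 (10 events):
  after event 1 (t=2: SET bar = -6): {bar=-6}
  after event 2 (t=6: SET foo = 35): {bar=-6, foo=35}
  after event 3 (t=13: DEC bar by 11): {bar=-17, foo=35}
  after event 4 (t=21: DEC baz by 2): {bar=-17, baz=-2, foo=35}
  after event 5 (t=22: SET foo = 0): {bar=-17, baz=-2, foo=0}
  after event 6 (t=31: SET foo = 39): {bar=-17, baz=-2, foo=39}
  after event 7 (t=39: INC bar by 3): {bar=-14, baz=-2, foo=39}
  after event 8 (t=40: DEC bar by 6): {bar=-20, baz=-2, foo=39}
  after event 9 (t=41: SET bar = -17): {bar=-17, baz=-2, foo=39}
  after event 10 (t=50: SET bar = 3): {bar=3, baz=-2, foo=39}

Answer: {bar=3, baz=-2, foo=39}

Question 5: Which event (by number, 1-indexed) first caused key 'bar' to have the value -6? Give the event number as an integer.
Looking for first event where bar becomes -6:
  event 1: bar (absent) -> -6  <-- first match

Answer: 1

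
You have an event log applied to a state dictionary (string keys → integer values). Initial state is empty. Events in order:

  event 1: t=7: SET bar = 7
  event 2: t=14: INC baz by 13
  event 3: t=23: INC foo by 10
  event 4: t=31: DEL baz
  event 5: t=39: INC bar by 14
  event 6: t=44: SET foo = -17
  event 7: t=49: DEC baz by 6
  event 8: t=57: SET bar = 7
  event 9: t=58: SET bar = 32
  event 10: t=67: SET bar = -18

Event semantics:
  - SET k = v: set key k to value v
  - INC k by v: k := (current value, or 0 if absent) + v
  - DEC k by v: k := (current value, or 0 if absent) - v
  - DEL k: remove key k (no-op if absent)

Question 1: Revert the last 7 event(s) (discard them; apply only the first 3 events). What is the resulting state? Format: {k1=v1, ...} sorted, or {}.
Answer: {bar=7, baz=13, foo=10}

Derivation:
Keep first 3 events (discard last 7):
  after event 1 (t=7: SET bar = 7): {bar=7}
  after event 2 (t=14: INC baz by 13): {bar=7, baz=13}
  after event 3 (t=23: INC foo by 10): {bar=7, baz=13, foo=10}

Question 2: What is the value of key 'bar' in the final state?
Track key 'bar' through all 10 events:
  event 1 (t=7: SET bar = 7): bar (absent) -> 7
  event 2 (t=14: INC baz by 13): bar unchanged
  event 3 (t=23: INC foo by 10): bar unchanged
  event 4 (t=31: DEL baz): bar unchanged
  event 5 (t=39: INC bar by 14): bar 7 -> 21
  event 6 (t=44: SET foo = -17): bar unchanged
  event 7 (t=49: DEC baz by 6): bar unchanged
  event 8 (t=57: SET bar = 7): bar 21 -> 7
  event 9 (t=58: SET bar = 32): bar 7 -> 32
  event 10 (t=67: SET bar = -18): bar 32 -> -18
Final: bar = -18

Answer: -18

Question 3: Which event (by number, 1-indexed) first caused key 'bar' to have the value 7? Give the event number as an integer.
Looking for first event where bar becomes 7:
  event 1: bar (absent) -> 7  <-- first match

Answer: 1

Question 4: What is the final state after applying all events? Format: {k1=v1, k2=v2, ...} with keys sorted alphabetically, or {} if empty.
Answer: {bar=-18, baz=-6, foo=-17}

Derivation:
  after event 1 (t=7: SET bar = 7): {bar=7}
  after event 2 (t=14: INC baz by 13): {bar=7, baz=13}
  after event 3 (t=23: INC foo by 10): {bar=7, baz=13, foo=10}
  after event 4 (t=31: DEL baz): {bar=7, foo=10}
  after event 5 (t=39: INC bar by 14): {bar=21, foo=10}
  after event 6 (t=44: SET foo = -17): {bar=21, foo=-17}
  after event 7 (t=49: DEC baz by 6): {bar=21, baz=-6, foo=-17}
  after event 8 (t=57: SET bar = 7): {bar=7, baz=-6, foo=-17}
  after event 9 (t=58: SET bar = 32): {bar=32, baz=-6, foo=-17}
  after event 10 (t=67: SET bar = -18): {bar=-18, baz=-6, foo=-17}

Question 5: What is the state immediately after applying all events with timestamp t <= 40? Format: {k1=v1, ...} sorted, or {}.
Apply events with t <= 40 (5 events):
  after event 1 (t=7: SET bar = 7): {bar=7}
  after event 2 (t=14: INC baz by 13): {bar=7, baz=13}
  after event 3 (t=23: INC foo by 10): {bar=7, baz=13, foo=10}
  after event 4 (t=31: DEL baz): {bar=7, foo=10}
  after event 5 (t=39: INC bar by 14): {bar=21, foo=10}

Answer: {bar=21, foo=10}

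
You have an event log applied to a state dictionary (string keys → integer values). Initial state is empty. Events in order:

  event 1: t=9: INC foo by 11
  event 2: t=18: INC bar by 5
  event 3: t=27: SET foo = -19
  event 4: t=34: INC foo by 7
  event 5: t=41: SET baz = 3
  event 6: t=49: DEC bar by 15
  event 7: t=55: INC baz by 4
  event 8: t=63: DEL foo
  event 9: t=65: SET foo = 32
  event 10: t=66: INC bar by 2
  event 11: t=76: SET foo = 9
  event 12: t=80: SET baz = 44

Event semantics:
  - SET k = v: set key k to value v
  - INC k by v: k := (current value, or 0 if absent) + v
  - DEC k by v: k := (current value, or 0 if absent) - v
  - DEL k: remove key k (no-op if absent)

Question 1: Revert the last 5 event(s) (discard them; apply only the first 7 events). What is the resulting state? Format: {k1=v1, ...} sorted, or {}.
Answer: {bar=-10, baz=7, foo=-12}

Derivation:
Keep first 7 events (discard last 5):
  after event 1 (t=9: INC foo by 11): {foo=11}
  after event 2 (t=18: INC bar by 5): {bar=5, foo=11}
  after event 3 (t=27: SET foo = -19): {bar=5, foo=-19}
  after event 4 (t=34: INC foo by 7): {bar=5, foo=-12}
  after event 5 (t=41: SET baz = 3): {bar=5, baz=3, foo=-12}
  after event 6 (t=49: DEC bar by 15): {bar=-10, baz=3, foo=-12}
  after event 7 (t=55: INC baz by 4): {bar=-10, baz=7, foo=-12}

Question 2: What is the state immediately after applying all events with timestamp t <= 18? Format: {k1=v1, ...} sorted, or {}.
Apply events with t <= 18 (2 events):
  after event 1 (t=9: INC foo by 11): {foo=11}
  after event 2 (t=18: INC bar by 5): {bar=5, foo=11}

Answer: {bar=5, foo=11}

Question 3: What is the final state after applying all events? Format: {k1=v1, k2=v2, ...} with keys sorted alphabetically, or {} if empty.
  after event 1 (t=9: INC foo by 11): {foo=11}
  after event 2 (t=18: INC bar by 5): {bar=5, foo=11}
  after event 3 (t=27: SET foo = -19): {bar=5, foo=-19}
  after event 4 (t=34: INC foo by 7): {bar=5, foo=-12}
  after event 5 (t=41: SET baz = 3): {bar=5, baz=3, foo=-12}
  after event 6 (t=49: DEC bar by 15): {bar=-10, baz=3, foo=-12}
  after event 7 (t=55: INC baz by 4): {bar=-10, baz=7, foo=-12}
  after event 8 (t=63: DEL foo): {bar=-10, baz=7}
  after event 9 (t=65: SET foo = 32): {bar=-10, baz=7, foo=32}
  after event 10 (t=66: INC bar by 2): {bar=-8, baz=7, foo=32}
  after event 11 (t=76: SET foo = 9): {bar=-8, baz=7, foo=9}
  after event 12 (t=80: SET baz = 44): {bar=-8, baz=44, foo=9}

Answer: {bar=-8, baz=44, foo=9}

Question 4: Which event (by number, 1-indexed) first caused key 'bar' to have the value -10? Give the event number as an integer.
Looking for first event where bar becomes -10:
  event 2: bar = 5
  event 3: bar = 5
  event 4: bar = 5
  event 5: bar = 5
  event 6: bar 5 -> -10  <-- first match

Answer: 6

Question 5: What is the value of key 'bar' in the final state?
Track key 'bar' through all 12 events:
  event 1 (t=9: INC foo by 11): bar unchanged
  event 2 (t=18: INC bar by 5): bar (absent) -> 5
  event 3 (t=27: SET foo = -19): bar unchanged
  event 4 (t=34: INC foo by 7): bar unchanged
  event 5 (t=41: SET baz = 3): bar unchanged
  event 6 (t=49: DEC bar by 15): bar 5 -> -10
  event 7 (t=55: INC baz by 4): bar unchanged
  event 8 (t=63: DEL foo): bar unchanged
  event 9 (t=65: SET foo = 32): bar unchanged
  event 10 (t=66: INC bar by 2): bar -10 -> -8
  event 11 (t=76: SET foo = 9): bar unchanged
  event 12 (t=80: SET baz = 44): bar unchanged
Final: bar = -8

Answer: -8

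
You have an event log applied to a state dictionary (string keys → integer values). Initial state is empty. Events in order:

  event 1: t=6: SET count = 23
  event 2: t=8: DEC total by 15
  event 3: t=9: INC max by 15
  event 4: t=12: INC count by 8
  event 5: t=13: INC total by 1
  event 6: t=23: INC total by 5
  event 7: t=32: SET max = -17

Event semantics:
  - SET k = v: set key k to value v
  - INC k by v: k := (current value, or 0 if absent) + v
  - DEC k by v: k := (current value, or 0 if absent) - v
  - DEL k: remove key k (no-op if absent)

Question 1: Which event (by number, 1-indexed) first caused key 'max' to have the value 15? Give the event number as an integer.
Answer: 3

Derivation:
Looking for first event where max becomes 15:
  event 3: max (absent) -> 15  <-- first match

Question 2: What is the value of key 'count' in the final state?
Answer: 31

Derivation:
Track key 'count' through all 7 events:
  event 1 (t=6: SET count = 23): count (absent) -> 23
  event 2 (t=8: DEC total by 15): count unchanged
  event 3 (t=9: INC max by 15): count unchanged
  event 4 (t=12: INC count by 8): count 23 -> 31
  event 5 (t=13: INC total by 1): count unchanged
  event 6 (t=23: INC total by 5): count unchanged
  event 7 (t=32: SET max = -17): count unchanged
Final: count = 31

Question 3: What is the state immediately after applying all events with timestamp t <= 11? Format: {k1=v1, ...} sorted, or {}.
Answer: {count=23, max=15, total=-15}

Derivation:
Apply events with t <= 11 (3 events):
  after event 1 (t=6: SET count = 23): {count=23}
  after event 2 (t=8: DEC total by 15): {count=23, total=-15}
  after event 3 (t=9: INC max by 15): {count=23, max=15, total=-15}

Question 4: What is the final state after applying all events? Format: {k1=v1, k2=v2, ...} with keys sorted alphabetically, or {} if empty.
  after event 1 (t=6: SET count = 23): {count=23}
  after event 2 (t=8: DEC total by 15): {count=23, total=-15}
  after event 3 (t=9: INC max by 15): {count=23, max=15, total=-15}
  after event 4 (t=12: INC count by 8): {count=31, max=15, total=-15}
  after event 5 (t=13: INC total by 1): {count=31, max=15, total=-14}
  after event 6 (t=23: INC total by 5): {count=31, max=15, total=-9}
  after event 7 (t=32: SET max = -17): {count=31, max=-17, total=-9}

Answer: {count=31, max=-17, total=-9}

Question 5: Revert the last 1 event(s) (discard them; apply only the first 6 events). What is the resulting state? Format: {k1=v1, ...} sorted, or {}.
Keep first 6 events (discard last 1):
  after event 1 (t=6: SET count = 23): {count=23}
  after event 2 (t=8: DEC total by 15): {count=23, total=-15}
  after event 3 (t=9: INC max by 15): {count=23, max=15, total=-15}
  after event 4 (t=12: INC count by 8): {count=31, max=15, total=-15}
  after event 5 (t=13: INC total by 1): {count=31, max=15, total=-14}
  after event 6 (t=23: INC total by 5): {count=31, max=15, total=-9}

Answer: {count=31, max=15, total=-9}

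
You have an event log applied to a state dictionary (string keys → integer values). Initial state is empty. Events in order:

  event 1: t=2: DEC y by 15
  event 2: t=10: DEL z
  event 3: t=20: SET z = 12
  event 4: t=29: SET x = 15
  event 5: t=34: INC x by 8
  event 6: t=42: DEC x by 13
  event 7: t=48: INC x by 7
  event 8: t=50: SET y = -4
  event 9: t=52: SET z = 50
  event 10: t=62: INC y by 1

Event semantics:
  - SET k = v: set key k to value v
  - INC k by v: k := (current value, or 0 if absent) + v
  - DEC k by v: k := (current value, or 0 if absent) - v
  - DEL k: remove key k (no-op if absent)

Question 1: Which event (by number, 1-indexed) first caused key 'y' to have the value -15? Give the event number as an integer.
Looking for first event where y becomes -15:
  event 1: y (absent) -> -15  <-- first match

Answer: 1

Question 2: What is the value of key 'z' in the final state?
Answer: 50

Derivation:
Track key 'z' through all 10 events:
  event 1 (t=2: DEC y by 15): z unchanged
  event 2 (t=10: DEL z): z (absent) -> (absent)
  event 3 (t=20: SET z = 12): z (absent) -> 12
  event 4 (t=29: SET x = 15): z unchanged
  event 5 (t=34: INC x by 8): z unchanged
  event 6 (t=42: DEC x by 13): z unchanged
  event 7 (t=48: INC x by 7): z unchanged
  event 8 (t=50: SET y = -4): z unchanged
  event 9 (t=52: SET z = 50): z 12 -> 50
  event 10 (t=62: INC y by 1): z unchanged
Final: z = 50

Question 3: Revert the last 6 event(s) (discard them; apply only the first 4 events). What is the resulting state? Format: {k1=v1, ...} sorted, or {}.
Keep first 4 events (discard last 6):
  after event 1 (t=2: DEC y by 15): {y=-15}
  after event 2 (t=10: DEL z): {y=-15}
  after event 3 (t=20: SET z = 12): {y=-15, z=12}
  after event 4 (t=29: SET x = 15): {x=15, y=-15, z=12}

Answer: {x=15, y=-15, z=12}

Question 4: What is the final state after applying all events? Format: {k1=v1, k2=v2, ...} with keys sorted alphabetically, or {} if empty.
  after event 1 (t=2: DEC y by 15): {y=-15}
  after event 2 (t=10: DEL z): {y=-15}
  after event 3 (t=20: SET z = 12): {y=-15, z=12}
  after event 4 (t=29: SET x = 15): {x=15, y=-15, z=12}
  after event 5 (t=34: INC x by 8): {x=23, y=-15, z=12}
  after event 6 (t=42: DEC x by 13): {x=10, y=-15, z=12}
  after event 7 (t=48: INC x by 7): {x=17, y=-15, z=12}
  after event 8 (t=50: SET y = -4): {x=17, y=-4, z=12}
  after event 9 (t=52: SET z = 50): {x=17, y=-4, z=50}
  after event 10 (t=62: INC y by 1): {x=17, y=-3, z=50}

Answer: {x=17, y=-3, z=50}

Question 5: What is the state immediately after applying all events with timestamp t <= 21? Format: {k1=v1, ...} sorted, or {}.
Answer: {y=-15, z=12}

Derivation:
Apply events with t <= 21 (3 events):
  after event 1 (t=2: DEC y by 15): {y=-15}
  after event 2 (t=10: DEL z): {y=-15}
  after event 3 (t=20: SET z = 12): {y=-15, z=12}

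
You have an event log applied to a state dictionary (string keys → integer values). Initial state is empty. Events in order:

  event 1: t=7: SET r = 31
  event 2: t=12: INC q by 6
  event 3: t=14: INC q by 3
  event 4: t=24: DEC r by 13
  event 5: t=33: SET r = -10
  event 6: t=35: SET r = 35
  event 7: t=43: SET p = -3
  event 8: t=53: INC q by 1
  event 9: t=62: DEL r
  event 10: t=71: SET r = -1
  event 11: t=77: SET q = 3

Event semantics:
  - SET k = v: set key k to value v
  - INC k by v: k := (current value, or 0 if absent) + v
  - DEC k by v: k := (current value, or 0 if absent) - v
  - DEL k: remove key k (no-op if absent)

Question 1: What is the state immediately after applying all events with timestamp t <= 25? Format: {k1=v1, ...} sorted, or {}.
Answer: {q=9, r=18}

Derivation:
Apply events with t <= 25 (4 events):
  after event 1 (t=7: SET r = 31): {r=31}
  after event 2 (t=12: INC q by 6): {q=6, r=31}
  after event 3 (t=14: INC q by 3): {q=9, r=31}
  after event 4 (t=24: DEC r by 13): {q=9, r=18}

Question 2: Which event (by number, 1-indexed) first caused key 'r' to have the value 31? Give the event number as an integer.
Looking for first event where r becomes 31:
  event 1: r (absent) -> 31  <-- first match

Answer: 1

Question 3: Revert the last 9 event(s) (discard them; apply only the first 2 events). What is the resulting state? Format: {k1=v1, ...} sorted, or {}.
Keep first 2 events (discard last 9):
  after event 1 (t=7: SET r = 31): {r=31}
  after event 2 (t=12: INC q by 6): {q=6, r=31}

Answer: {q=6, r=31}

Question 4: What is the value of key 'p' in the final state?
Track key 'p' through all 11 events:
  event 1 (t=7: SET r = 31): p unchanged
  event 2 (t=12: INC q by 6): p unchanged
  event 3 (t=14: INC q by 3): p unchanged
  event 4 (t=24: DEC r by 13): p unchanged
  event 5 (t=33: SET r = -10): p unchanged
  event 6 (t=35: SET r = 35): p unchanged
  event 7 (t=43: SET p = -3): p (absent) -> -3
  event 8 (t=53: INC q by 1): p unchanged
  event 9 (t=62: DEL r): p unchanged
  event 10 (t=71: SET r = -1): p unchanged
  event 11 (t=77: SET q = 3): p unchanged
Final: p = -3

Answer: -3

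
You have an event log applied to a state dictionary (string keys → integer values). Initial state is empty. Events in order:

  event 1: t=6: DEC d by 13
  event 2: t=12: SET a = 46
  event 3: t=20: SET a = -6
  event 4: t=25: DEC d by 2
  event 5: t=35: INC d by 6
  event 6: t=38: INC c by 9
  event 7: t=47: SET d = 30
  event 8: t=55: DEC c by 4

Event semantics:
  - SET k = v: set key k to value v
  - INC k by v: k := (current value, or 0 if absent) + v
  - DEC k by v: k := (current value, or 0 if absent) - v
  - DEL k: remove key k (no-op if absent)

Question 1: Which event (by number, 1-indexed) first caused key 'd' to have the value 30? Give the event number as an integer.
Looking for first event where d becomes 30:
  event 1: d = -13
  event 2: d = -13
  event 3: d = -13
  event 4: d = -15
  event 5: d = -9
  event 6: d = -9
  event 7: d -9 -> 30  <-- first match

Answer: 7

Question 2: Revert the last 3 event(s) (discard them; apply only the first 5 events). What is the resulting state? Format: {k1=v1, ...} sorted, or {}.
Keep first 5 events (discard last 3):
  after event 1 (t=6: DEC d by 13): {d=-13}
  after event 2 (t=12: SET a = 46): {a=46, d=-13}
  after event 3 (t=20: SET a = -6): {a=-6, d=-13}
  after event 4 (t=25: DEC d by 2): {a=-6, d=-15}
  after event 5 (t=35: INC d by 6): {a=-6, d=-9}

Answer: {a=-6, d=-9}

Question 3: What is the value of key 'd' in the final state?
Track key 'd' through all 8 events:
  event 1 (t=6: DEC d by 13): d (absent) -> -13
  event 2 (t=12: SET a = 46): d unchanged
  event 3 (t=20: SET a = -6): d unchanged
  event 4 (t=25: DEC d by 2): d -13 -> -15
  event 5 (t=35: INC d by 6): d -15 -> -9
  event 6 (t=38: INC c by 9): d unchanged
  event 7 (t=47: SET d = 30): d -9 -> 30
  event 8 (t=55: DEC c by 4): d unchanged
Final: d = 30

Answer: 30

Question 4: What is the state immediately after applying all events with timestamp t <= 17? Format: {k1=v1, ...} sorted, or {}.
Answer: {a=46, d=-13}

Derivation:
Apply events with t <= 17 (2 events):
  after event 1 (t=6: DEC d by 13): {d=-13}
  after event 2 (t=12: SET a = 46): {a=46, d=-13}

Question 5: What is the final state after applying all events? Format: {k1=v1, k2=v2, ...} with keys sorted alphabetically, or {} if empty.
Answer: {a=-6, c=5, d=30}

Derivation:
  after event 1 (t=6: DEC d by 13): {d=-13}
  after event 2 (t=12: SET a = 46): {a=46, d=-13}
  after event 3 (t=20: SET a = -6): {a=-6, d=-13}
  after event 4 (t=25: DEC d by 2): {a=-6, d=-15}
  after event 5 (t=35: INC d by 6): {a=-6, d=-9}
  after event 6 (t=38: INC c by 9): {a=-6, c=9, d=-9}
  after event 7 (t=47: SET d = 30): {a=-6, c=9, d=30}
  after event 8 (t=55: DEC c by 4): {a=-6, c=5, d=30}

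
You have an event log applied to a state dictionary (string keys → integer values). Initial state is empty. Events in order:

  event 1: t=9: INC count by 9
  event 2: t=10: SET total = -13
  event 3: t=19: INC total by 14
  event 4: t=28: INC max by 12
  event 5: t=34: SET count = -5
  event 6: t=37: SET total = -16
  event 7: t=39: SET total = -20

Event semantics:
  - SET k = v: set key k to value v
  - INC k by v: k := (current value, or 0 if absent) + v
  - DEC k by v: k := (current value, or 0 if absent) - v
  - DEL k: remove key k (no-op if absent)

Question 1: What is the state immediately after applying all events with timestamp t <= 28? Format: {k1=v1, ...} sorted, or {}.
Apply events with t <= 28 (4 events):
  after event 1 (t=9: INC count by 9): {count=9}
  after event 2 (t=10: SET total = -13): {count=9, total=-13}
  after event 3 (t=19: INC total by 14): {count=9, total=1}
  after event 4 (t=28: INC max by 12): {count=9, max=12, total=1}

Answer: {count=9, max=12, total=1}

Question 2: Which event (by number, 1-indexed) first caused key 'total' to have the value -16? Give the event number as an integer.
Answer: 6

Derivation:
Looking for first event where total becomes -16:
  event 2: total = -13
  event 3: total = 1
  event 4: total = 1
  event 5: total = 1
  event 6: total 1 -> -16  <-- first match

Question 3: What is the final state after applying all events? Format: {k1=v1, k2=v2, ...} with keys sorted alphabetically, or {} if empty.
Answer: {count=-5, max=12, total=-20}

Derivation:
  after event 1 (t=9: INC count by 9): {count=9}
  after event 2 (t=10: SET total = -13): {count=9, total=-13}
  after event 3 (t=19: INC total by 14): {count=9, total=1}
  after event 4 (t=28: INC max by 12): {count=9, max=12, total=1}
  after event 5 (t=34: SET count = -5): {count=-5, max=12, total=1}
  after event 6 (t=37: SET total = -16): {count=-5, max=12, total=-16}
  after event 7 (t=39: SET total = -20): {count=-5, max=12, total=-20}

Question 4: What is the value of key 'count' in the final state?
Track key 'count' through all 7 events:
  event 1 (t=9: INC count by 9): count (absent) -> 9
  event 2 (t=10: SET total = -13): count unchanged
  event 3 (t=19: INC total by 14): count unchanged
  event 4 (t=28: INC max by 12): count unchanged
  event 5 (t=34: SET count = -5): count 9 -> -5
  event 6 (t=37: SET total = -16): count unchanged
  event 7 (t=39: SET total = -20): count unchanged
Final: count = -5

Answer: -5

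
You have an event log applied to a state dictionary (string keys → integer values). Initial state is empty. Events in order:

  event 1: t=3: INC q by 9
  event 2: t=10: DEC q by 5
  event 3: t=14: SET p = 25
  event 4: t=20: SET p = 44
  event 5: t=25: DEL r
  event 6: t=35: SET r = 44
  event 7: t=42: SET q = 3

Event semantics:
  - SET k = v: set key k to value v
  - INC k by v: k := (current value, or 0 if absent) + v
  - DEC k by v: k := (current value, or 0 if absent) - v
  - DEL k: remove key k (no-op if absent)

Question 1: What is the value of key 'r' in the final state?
Answer: 44

Derivation:
Track key 'r' through all 7 events:
  event 1 (t=3: INC q by 9): r unchanged
  event 2 (t=10: DEC q by 5): r unchanged
  event 3 (t=14: SET p = 25): r unchanged
  event 4 (t=20: SET p = 44): r unchanged
  event 5 (t=25: DEL r): r (absent) -> (absent)
  event 6 (t=35: SET r = 44): r (absent) -> 44
  event 7 (t=42: SET q = 3): r unchanged
Final: r = 44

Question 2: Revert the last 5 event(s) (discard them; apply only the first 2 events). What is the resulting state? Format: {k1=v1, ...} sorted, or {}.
Keep first 2 events (discard last 5):
  after event 1 (t=3: INC q by 9): {q=9}
  after event 2 (t=10: DEC q by 5): {q=4}

Answer: {q=4}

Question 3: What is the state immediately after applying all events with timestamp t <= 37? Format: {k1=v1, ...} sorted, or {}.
Apply events with t <= 37 (6 events):
  after event 1 (t=3: INC q by 9): {q=9}
  after event 2 (t=10: DEC q by 5): {q=4}
  after event 3 (t=14: SET p = 25): {p=25, q=4}
  after event 4 (t=20: SET p = 44): {p=44, q=4}
  after event 5 (t=25: DEL r): {p=44, q=4}
  after event 6 (t=35: SET r = 44): {p=44, q=4, r=44}

Answer: {p=44, q=4, r=44}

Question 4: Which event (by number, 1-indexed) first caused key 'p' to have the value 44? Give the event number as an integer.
Looking for first event where p becomes 44:
  event 3: p = 25
  event 4: p 25 -> 44  <-- first match

Answer: 4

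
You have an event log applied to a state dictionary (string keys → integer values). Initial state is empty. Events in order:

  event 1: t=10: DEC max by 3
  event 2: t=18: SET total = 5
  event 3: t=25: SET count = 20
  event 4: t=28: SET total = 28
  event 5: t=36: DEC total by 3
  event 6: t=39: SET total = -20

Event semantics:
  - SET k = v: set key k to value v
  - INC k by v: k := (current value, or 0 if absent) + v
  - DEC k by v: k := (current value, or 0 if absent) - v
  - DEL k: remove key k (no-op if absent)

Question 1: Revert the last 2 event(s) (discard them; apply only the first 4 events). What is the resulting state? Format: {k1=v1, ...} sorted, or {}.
Answer: {count=20, max=-3, total=28}

Derivation:
Keep first 4 events (discard last 2):
  after event 1 (t=10: DEC max by 3): {max=-3}
  after event 2 (t=18: SET total = 5): {max=-3, total=5}
  after event 3 (t=25: SET count = 20): {count=20, max=-3, total=5}
  after event 4 (t=28: SET total = 28): {count=20, max=-3, total=28}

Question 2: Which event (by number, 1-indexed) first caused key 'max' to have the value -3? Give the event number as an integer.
Looking for first event where max becomes -3:
  event 1: max (absent) -> -3  <-- first match

Answer: 1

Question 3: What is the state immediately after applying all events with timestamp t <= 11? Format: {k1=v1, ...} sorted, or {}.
Apply events with t <= 11 (1 events):
  after event 1 (t=10: DEC max by 3): {max=-3}

Answer: {max=-3}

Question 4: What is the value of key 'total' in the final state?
Track key 'total' through all 6 events:
  event 1 (t=10: DEC max by 3): total unchanged
  event 2 (t=18: SET total = 5): total (absent) -> 5
  event 3 (t=25: SET count = 20): total unchanged
  event 4 (t=28: SET total = 28): total 5 -> 28
  event 5 (t=36: DEC total by 3): total 28 -> 25
  event 6 (t=39: SET total = -20): total 25 -> -20
Final: total = -20

Answer: -20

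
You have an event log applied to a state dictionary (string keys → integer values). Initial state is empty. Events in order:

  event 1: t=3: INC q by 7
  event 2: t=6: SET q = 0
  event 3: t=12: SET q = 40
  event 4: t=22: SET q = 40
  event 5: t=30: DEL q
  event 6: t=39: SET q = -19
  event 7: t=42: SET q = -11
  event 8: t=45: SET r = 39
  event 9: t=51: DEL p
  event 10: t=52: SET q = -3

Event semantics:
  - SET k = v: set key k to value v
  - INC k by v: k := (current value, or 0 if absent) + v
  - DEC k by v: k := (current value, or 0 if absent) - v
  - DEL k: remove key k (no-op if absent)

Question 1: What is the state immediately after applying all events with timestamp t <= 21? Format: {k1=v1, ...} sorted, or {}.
Apply events with t <= 21 (3 events):
  after event 1 (t=3: INC q by 7): {q=7}
  after event 2 (t=6: SET q = 0): {q=0}
  after event 3 (t=12: SET q = 40): {q=40}

Answer: {q=40}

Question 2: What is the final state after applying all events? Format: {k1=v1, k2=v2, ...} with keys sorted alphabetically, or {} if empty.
Answer: {q=-3, r=39}

Derivation:
  after event 1 (t=3: INC q by 7): {q=7}
  after event 2 (t=6: SET q = 0): {q=0}
  after event 3 (t=12: SET q = 40): {q=40}
  after event 4 (t=22: SET q = 40): {q=40}
  after event 5 (t=30: DEL q): {}
  after event 6 (t=39: SET q = -19): {q=-19}
  after event 7 (t=42: SET q = -11): {q=-11}
  after event 8 (t=45: SET r = 39): {q=-11, r=39}
  after event 9 (t=51: DEL p): {q=-11, r=39}
  after event 10 (t=52: SET q = -3): {q=-3, r=39}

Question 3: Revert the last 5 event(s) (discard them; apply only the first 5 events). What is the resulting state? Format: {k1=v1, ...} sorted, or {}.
Answer: {}

Derivation:
Keep first 5 events (discard last 5):
  after event 1 (t=3: INC q by 7): {q=7}
  after event 2 (t=6: SET q = 0): {q=0}
  after event 3 (t=12: SET q = 40): {q=40}
  after event 4 (t=22: SET q = 40): {q=40}
  after event 5 (t=30: DEL q): {}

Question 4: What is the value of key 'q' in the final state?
Answer: -3

Derivation:
Track key 'q' through all 10 events:
  event 1 (t=3: INC q by 7): q (absent) -> 7
  event 2 (t=6: SET q = 0): q 7 -> 0
  event 3 (t=12: SET q = 40): q 0 -> 40
  event 4 (t=22: SET q = 40): q 40 -> 40
  event 5 (t=30: DEL q): q 40 -> (absent)
  event 6 (t=39: SET q = -19): q (absent) -> -19
  event 7 (t=42: SET q = -11): q -19 -> -11
  event 8 (t=45: SET r = 39): q unchanged
  event 9 (t=51: DEL p): q unchanged
  event 10 (t=52: SET q = -3): q -11 -> -3
Final: q = -3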